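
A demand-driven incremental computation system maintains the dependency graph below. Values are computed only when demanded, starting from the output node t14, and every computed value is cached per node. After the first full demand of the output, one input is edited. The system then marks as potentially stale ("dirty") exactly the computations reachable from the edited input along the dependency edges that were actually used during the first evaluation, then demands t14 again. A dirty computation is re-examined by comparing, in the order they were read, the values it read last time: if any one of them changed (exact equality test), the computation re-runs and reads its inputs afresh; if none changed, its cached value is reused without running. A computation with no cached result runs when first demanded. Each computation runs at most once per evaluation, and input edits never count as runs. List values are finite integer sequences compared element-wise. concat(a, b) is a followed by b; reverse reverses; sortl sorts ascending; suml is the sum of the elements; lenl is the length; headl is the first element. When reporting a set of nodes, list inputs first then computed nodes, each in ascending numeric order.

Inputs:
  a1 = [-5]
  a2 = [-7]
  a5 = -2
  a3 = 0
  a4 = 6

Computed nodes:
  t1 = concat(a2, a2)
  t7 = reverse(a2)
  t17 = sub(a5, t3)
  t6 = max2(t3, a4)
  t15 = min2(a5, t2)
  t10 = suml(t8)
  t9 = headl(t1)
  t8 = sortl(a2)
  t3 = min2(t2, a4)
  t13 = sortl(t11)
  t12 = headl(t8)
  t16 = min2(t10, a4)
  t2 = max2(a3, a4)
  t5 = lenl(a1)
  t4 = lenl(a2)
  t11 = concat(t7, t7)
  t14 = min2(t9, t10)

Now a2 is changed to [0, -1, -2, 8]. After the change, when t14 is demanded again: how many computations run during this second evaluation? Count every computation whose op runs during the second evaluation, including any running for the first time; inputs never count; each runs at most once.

Computations that run: t1, t8, t9, t10, t14 — 5 in total.

First evaluation (everything demanded from the output):
  t1 = concat([-7], [-7]) = [-7, -7]
  t8 = sortl([-7]) = [-7]
  t9 = headl([-7, -7]) = -7
  t10 = suml([-7]) = -7
  t14 = min2(-7, -7) = -7

Propagation after the edit:
  t1: runs — a2 [-7]->[0, -1, -2, 8]; a2 [-7]->[0, -1, -2, 8]; result [0, -1, -2, 8, 0, -1, -2, 8].
  t8: runs — a2 [-7]->[0, -1, -2, 8]; result [-2, -1, 0, 8].
  t9: runs — t1 [-7, -7]->[0, -1, -2, 8, 0, -1, -2, 8]; result 0.
  t10: runs — t8 [-7]->[-2, -1, 0, 8]; result 5.
  t14: runs — t9 -7->0; t10 -7->5; result 0.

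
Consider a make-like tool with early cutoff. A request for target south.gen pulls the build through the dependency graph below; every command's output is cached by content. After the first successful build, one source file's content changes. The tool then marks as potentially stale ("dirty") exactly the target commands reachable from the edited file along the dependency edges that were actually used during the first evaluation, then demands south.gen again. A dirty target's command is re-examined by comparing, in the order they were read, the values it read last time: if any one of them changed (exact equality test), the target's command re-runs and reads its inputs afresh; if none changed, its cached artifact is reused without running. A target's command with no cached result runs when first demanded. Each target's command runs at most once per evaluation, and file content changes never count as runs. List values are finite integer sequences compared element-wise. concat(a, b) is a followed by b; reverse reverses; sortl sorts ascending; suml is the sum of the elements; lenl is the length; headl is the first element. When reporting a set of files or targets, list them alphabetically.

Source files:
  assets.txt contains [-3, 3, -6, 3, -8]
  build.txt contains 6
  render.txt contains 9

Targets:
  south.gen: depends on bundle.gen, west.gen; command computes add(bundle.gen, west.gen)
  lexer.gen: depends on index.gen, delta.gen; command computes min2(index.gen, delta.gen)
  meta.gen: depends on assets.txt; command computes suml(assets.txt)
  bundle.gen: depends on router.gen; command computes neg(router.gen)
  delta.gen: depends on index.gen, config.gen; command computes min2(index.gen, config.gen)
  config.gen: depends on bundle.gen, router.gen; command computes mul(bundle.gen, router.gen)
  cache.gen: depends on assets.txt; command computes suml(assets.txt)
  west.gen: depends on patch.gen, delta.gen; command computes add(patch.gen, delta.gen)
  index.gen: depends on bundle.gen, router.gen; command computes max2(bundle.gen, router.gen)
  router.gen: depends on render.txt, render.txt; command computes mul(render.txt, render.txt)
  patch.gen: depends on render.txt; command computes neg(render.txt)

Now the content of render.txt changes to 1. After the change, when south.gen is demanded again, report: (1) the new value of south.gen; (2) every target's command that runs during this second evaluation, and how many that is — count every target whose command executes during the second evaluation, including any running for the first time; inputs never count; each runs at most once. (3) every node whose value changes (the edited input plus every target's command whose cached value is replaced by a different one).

First demand of the output computes:
  patch.gen = neg(9) = -9
  router.gen = mul(9, 9) = 81
  bundle.gen = neg(81) = -81
  config.gen = mul(-81, 81) = -6561
  index.gen = max2(-81, 81) = 81
  delta.gen = min2(81, -6561) = -6561
  west.gen = add(-9, -6561) = -6570
  south.gen = add(-81, -6570) = -6651

After the edit, cleaning proceeds:
  patch.gen: a read changed (render.txt 9->1) — executes, giving -1.
  router.gen: a read changed (render.txt 9->1; render.txt 9->1) — executes, giving 1.
  bundle.gen: a read changed (router.gen 81->1) — executes, giving -1.
  config.gen: a read changed (bundle.gen -81->-1; router.gen 81->1) — executes, giving -1.
  index.gen: a read changed (bundle.gen -81->-1; router.gen 81->1) — executes, giving 1.
  delta.gen: a read changed (index.gen 81->1; config.gen -6561->-1) — executes, giving -1.
  west.gen: a read changed (patch.gen -9->-1; delta.gen -6561->-1) — executes, giving -2.
  south.gen: a read changed (bundle.gen -81->-1; west.gen -6570->-2) — executes, giving -3.

Demanding south.gen again yields -3.
8 target commands run: bundle.gen, config.gen, delta.gen, index.gen, patch.gen, router.gen, south.gen, west.gen.
The nodes whose values change: bundle.gen, config.gen, delta.gen, index.gen, patch.gen, render.txt, router.gen, south.gen, west.gen.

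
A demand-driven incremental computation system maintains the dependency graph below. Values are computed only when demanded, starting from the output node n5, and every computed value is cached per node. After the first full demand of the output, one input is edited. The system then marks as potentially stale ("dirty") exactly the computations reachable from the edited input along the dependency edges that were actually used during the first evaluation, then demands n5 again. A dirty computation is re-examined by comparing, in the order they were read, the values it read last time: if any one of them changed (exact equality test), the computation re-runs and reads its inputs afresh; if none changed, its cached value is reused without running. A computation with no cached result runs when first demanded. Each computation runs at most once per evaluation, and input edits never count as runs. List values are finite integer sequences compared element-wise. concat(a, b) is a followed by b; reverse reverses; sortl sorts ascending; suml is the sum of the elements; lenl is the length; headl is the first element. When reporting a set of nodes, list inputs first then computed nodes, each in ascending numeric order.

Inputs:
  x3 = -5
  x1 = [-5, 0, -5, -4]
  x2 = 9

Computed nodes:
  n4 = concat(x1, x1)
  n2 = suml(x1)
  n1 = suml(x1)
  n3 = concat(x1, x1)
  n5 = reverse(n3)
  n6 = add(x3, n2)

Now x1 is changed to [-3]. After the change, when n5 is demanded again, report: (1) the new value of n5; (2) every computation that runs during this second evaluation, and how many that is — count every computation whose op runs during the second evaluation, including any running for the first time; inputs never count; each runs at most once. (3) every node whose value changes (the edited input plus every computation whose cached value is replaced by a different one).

First evaluation (everything demanded from the output):
  n3 = concat([-5, 0, -5, -4], [-5, 0, -5, -4]) = [-5, 0, -5, -4, -5, 0, -5, -4]
  n5 = reverse([-5, 0, -5, -4, -5, 0, -5, -4]) = [-4, -5, 0, -5, -4, -5, 0, -5]

Propagation after the edit:
  n3: runs — x1 [-5, 0, -5, -4]->[-3]; x1 [-5, 0, -5, -4]->[-3]; result [-3, -3].
  n5: runs — n3 [-5, 0, -5, -4, -5, 0, -5, -4]->[-3, -3]; result [-3, -3].

New value of n5: [-3, -3].
Computations that run: n3, n5 — 2 in total.
Values that change: x1, n3, n5.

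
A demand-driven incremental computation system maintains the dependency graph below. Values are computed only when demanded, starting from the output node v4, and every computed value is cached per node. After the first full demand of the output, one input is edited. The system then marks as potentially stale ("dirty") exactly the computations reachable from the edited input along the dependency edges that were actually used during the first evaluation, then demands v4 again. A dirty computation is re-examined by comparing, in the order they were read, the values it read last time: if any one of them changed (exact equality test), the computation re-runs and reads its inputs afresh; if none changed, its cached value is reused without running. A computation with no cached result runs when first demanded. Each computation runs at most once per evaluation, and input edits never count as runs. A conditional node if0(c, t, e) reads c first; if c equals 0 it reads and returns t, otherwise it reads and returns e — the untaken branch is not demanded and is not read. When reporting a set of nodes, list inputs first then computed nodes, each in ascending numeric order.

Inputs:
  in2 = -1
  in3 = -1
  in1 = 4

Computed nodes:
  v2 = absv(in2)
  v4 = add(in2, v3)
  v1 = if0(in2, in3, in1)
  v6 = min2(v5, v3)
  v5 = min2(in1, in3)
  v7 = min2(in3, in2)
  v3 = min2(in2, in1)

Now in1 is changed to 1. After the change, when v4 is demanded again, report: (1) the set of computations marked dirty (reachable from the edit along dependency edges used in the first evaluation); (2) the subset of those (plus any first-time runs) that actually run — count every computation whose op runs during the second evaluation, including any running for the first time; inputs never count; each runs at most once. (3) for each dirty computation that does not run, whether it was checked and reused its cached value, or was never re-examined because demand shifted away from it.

Marked dirty: v3, v4.
Computations that run: v3 — 1 in total.
Checked but reused from cache: v4.
Key observation: the change is absorbed at v3 — it re-runs but produces the same value, and the output's value is unchanged.

First evaluation (everything demanded from the output):
  v3 = min2(-1, 4) = -1
  v4 = add(-1, -1) = -2

Propagation after the edit:
  v3: runs — in1 4->1; result -1 (same value as before).
  v4: checked — values it read are unchanged (in2 unchanged, v3 unchanged); reused cached -2 without running.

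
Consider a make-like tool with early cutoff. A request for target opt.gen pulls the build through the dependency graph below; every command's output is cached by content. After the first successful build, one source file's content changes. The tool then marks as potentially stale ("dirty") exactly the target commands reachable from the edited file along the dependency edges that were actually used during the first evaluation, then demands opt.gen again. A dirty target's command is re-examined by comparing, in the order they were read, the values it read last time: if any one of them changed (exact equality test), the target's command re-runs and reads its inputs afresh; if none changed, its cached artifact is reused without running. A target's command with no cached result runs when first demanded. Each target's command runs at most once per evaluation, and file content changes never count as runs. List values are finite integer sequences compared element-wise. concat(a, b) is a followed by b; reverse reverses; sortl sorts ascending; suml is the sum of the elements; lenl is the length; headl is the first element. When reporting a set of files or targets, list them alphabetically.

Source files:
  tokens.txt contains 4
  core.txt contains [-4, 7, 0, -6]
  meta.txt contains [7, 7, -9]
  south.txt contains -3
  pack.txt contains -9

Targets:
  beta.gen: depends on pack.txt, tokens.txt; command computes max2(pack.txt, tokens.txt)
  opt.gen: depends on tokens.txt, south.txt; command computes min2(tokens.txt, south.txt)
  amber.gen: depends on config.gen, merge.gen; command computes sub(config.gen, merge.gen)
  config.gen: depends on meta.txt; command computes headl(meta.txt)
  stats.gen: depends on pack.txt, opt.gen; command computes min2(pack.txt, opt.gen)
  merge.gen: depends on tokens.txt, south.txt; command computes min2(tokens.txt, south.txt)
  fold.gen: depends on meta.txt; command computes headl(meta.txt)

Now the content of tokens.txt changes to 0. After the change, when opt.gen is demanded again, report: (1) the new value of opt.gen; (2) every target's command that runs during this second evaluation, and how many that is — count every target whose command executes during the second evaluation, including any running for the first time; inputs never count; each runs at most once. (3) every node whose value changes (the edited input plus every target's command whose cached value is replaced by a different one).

Demanding opt.gen again yields -3.
1 target commands run: opt.gen.
The nodes whose values change: tokens.txt.

First demand of the output computes:
  opt.gen = min2(4, -3) = -3

After the edit, cleaning proceeds:
  opt.gen: a read changed (tokens.txt 4->0) — executes, giving -3 — identical to its old value.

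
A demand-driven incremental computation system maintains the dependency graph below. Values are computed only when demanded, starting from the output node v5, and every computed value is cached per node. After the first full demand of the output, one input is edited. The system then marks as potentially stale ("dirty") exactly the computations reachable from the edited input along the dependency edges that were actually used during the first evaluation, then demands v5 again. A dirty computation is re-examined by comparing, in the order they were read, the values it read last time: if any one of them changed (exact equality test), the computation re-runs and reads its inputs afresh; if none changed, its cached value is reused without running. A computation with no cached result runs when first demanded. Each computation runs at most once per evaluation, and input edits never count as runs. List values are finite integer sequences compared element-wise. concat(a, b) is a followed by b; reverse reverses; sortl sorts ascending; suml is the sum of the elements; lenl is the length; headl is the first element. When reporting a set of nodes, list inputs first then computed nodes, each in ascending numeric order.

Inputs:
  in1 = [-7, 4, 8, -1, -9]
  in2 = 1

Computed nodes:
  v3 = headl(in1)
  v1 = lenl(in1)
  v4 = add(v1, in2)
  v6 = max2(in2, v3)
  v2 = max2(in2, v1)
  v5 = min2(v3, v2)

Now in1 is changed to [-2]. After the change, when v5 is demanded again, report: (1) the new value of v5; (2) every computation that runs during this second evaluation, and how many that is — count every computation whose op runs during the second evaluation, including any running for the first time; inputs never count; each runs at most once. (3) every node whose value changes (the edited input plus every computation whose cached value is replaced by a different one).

First evaluation (everything demanded from the output):
  v1 = lenl([-7, 4, 8, -1, -9]) = 5
  v2 = max2(1, 5) = 5
  v3 = headl([-7, 4, 8, -1, -9]) = -7
  v5 = min2(-7, 5) = -7

Propagation after the edit:
  v1: runs — in1 [-7, 4, 8, -1, -9]->[-2]; result 1.
  v2: runs — v1 5->1; result 1.
  v3: runs — in1 [-7, 4, 8, -1, -9]->[-2]; result -2.
  v5: runs — v3 -7->-2; v2 5->1; result -2.

New value of v5: -2.
Computations that run: v1, v2, v3, v5 — 4 in total.
Values that change: in1, v1, v2, v3, v5.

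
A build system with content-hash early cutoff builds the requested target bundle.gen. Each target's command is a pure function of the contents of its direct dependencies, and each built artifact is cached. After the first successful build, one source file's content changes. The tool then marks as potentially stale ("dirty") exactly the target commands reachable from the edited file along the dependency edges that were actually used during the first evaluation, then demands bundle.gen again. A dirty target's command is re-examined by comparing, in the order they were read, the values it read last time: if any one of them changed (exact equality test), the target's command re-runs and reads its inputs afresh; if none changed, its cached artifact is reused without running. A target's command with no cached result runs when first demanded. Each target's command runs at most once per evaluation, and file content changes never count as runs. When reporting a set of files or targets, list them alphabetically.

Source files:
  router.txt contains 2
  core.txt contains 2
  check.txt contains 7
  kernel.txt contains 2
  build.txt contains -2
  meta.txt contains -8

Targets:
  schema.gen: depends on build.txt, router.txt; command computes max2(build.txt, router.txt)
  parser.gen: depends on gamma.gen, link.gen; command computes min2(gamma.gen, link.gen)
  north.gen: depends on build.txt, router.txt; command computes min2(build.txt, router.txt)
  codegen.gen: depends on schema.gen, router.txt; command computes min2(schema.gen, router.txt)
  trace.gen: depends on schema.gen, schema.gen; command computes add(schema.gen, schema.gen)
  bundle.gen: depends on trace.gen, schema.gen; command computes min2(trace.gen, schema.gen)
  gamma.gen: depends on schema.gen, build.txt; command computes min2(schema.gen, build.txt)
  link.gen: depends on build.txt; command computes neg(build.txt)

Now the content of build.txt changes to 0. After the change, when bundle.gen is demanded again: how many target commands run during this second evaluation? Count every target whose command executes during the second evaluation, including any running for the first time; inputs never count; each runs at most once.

Target commands that run: schema.gen — 1 in total.
Key observation: the change is absorbed at schema.gen — it re-runs but produces the same value, and the output's value is unchanged.

First evaluation (everything demanded from the output):
  schema.gen = max2(-2, 2) = 2
  trace.gen = add(2, 2) = 4
  bundle.gen = min2(4, 2) = 2

Propagation after the edit:
  schema.gen: runs — build.txt -2->0; result 2 (same value as before).
  trace.gen: checked — values it read are unchanged (schema.gen unchanged, schema.gen unchanged); reused cached 4 without running.
  bundle.gen: checked — values it read are unchanged (trace.gen unchanged, schema.gen unchanged); reused cached 2 without running.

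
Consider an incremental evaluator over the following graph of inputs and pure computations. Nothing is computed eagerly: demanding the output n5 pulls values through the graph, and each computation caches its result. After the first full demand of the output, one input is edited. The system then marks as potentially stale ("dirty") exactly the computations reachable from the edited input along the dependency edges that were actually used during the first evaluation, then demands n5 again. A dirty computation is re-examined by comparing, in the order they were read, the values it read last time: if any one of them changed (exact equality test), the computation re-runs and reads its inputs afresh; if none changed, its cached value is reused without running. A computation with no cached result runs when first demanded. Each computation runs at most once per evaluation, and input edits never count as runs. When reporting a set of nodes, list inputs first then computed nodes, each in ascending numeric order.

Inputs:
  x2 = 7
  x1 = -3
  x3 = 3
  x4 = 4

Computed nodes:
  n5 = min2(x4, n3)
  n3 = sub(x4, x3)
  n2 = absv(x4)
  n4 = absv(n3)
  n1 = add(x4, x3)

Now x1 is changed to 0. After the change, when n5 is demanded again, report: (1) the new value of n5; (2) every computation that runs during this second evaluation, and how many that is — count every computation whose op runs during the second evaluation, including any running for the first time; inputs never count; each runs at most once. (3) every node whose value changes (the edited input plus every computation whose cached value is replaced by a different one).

n5 now evaluates to 1.
Run set: none (0 run).
Changed values: x1.
The important point: nothing the output needs ever reads x1, so the edit is invisible to it.

Initial pass — values computed on the first demand:
  n3 = sub(4, 3) = 1
  n5 = min2(4, 1) = 1

Second demand — change propagation:
  no demanded computation ever read x1, so the edit dirties nothing and nothing runs.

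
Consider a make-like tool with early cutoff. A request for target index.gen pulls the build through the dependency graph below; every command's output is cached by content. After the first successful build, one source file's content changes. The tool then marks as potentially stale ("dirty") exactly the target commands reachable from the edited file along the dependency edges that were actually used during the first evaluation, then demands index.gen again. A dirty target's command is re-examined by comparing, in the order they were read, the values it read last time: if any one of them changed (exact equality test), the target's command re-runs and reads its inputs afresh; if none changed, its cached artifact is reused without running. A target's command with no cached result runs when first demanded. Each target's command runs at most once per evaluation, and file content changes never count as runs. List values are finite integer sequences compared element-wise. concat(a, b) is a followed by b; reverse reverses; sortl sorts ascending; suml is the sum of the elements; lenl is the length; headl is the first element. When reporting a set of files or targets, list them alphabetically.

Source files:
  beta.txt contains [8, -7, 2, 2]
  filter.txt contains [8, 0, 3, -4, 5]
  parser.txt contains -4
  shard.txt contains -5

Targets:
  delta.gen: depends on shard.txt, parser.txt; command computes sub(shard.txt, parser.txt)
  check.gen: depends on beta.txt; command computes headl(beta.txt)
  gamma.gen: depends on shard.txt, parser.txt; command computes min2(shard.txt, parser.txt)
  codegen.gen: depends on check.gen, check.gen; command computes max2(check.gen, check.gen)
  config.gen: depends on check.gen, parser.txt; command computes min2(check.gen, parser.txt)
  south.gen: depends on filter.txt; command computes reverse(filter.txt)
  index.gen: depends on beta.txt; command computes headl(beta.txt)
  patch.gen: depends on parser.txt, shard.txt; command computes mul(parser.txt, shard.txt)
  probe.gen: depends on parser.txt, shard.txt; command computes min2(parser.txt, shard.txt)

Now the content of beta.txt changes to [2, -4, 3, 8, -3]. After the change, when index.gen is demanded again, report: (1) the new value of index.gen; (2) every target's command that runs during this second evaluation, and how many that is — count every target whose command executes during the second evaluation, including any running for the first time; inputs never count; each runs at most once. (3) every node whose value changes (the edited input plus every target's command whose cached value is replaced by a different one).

First demand of the output computes:
  index.gen = headl([8, -7, 2, 2]) = 8

After the edit, cleaning proceeds:
  index.gen: a read changed (beta.txt [8, -7, 2, 2]->[2, -4, 3, 8, -3]) — executes, giving 2.

Demanding index.gen again yields 2.
1 target commands run: index.gen.
The nodes whose values change: beta.txt, index.gen.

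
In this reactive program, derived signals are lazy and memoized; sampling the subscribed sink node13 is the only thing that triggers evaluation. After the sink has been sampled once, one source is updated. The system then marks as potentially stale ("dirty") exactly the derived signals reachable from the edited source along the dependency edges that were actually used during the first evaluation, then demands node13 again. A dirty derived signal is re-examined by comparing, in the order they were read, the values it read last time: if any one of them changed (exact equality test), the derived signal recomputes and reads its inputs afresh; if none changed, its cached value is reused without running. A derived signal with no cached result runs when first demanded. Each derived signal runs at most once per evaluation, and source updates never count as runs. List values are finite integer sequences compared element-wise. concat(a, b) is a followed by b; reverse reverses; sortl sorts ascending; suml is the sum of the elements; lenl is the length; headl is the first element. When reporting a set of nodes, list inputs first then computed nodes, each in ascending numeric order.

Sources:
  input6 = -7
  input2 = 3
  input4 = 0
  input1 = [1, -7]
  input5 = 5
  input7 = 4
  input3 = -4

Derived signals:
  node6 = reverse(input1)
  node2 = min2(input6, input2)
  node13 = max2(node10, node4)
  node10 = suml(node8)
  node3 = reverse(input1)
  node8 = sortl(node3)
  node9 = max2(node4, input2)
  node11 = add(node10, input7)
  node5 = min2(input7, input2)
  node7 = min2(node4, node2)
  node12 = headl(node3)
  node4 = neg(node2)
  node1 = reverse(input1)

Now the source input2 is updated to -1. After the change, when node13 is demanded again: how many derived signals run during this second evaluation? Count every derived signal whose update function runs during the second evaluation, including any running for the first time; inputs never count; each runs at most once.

1 derived signals run: node2.
Note the absorption at node2: it re-runs yet its value is the same, leaving the output's value untouched.

First demand of the output computes:
  node2 = min2(-7, 3) = -7
  node3 = reverse([1, -7]) = [-7, 1]
  node4 = neg(-7) = 7
  node8 = sortl([-7, 1]) = [-7, 1]
  node10 = suml([-7, 1]) = -6
  node13 = max2(-6, 7) = 7

After the edit, cleaning proceeds:
  node2: a read changed (input2 3->-1) — executes, giving -7 — identical to its old value.
  node4: dirty, but its reads are unchanged (node2 unchanged); cached 7 stands.
  node13: dirty, but its reads are unchanged (node10 unchanged, node4 unchanged); cached 7 stands.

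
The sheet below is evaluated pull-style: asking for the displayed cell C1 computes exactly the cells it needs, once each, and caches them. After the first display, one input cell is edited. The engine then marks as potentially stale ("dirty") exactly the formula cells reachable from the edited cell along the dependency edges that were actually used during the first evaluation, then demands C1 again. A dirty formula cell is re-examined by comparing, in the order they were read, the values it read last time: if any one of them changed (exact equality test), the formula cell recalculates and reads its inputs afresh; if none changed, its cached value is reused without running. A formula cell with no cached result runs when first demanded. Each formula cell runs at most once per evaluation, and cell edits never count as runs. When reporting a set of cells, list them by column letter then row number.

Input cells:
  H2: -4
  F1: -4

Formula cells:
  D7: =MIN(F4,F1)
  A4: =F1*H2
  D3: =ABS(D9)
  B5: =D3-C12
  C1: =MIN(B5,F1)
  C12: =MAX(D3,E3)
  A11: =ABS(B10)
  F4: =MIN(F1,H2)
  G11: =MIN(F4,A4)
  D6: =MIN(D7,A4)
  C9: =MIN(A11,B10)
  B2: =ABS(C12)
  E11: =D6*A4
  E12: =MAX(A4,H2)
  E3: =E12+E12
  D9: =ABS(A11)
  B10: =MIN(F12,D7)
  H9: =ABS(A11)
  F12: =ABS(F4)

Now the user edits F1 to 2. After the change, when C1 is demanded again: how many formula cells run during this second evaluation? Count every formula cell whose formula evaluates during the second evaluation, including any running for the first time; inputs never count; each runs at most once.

8 formula cells run: A4, B5, C1, C12, D7, E3, E12, F4.
Note where the cutoff bites: F12 is checked, finds nothing changed, and keeps its cache.

First demand of the output computes:
  A4 = -4 * -4 = 16
  E12 = MAX(16, -4) = 16
  E3 = 16 + 16 = 32
  F4 = MIN(-4, -4) = -4
  D7 = MIN(-4, -4) = -4
  F12 = ABS(-4) = 4
  B10 = MIN(4, -4) = -4
  A11 = ABS(-4) = 4
  D9 = ABS(4) = 4
  D3 = ABS(4) = 4
  C12 = MAX(4, 32) = 32
  B5 = 4 - 32 = -28
  C1 = MIN(-28, -4) = -28

After the edit, cleaning proceeds:
  A4: a read changed (F1 -4->2) — executes, giving -8.
  E12: a read changed (A4 16->-8) — executes, giving -4.
  E3: a read changed (E12 16->-4; E12 16->-4) — executes, giving -8.
  F4: a read changed (F1 -4->2) — executes, giving -4 — identical to its old value.
  D7: a read changed (F1 -4->2) — executes, giving -4 — identical to its old value.
  F12: dirty, but its reads are unchanged (F4 unchanged); cached 4 stands.
  B10: dirty, but its reads are unchanged (F12 unchanged, D7 unchanged); cached -4 stands.
  A11: dirty, but its reads are unchanged (B10 unchanged); cached 4 stands.
  D9: dirty, but its reads are unchanged (A11 unchanged); cached 4 stands.
  D3: dirty, but its reads are unchanged (D9 unchanged); cached 4 stands.
  C12: a read changed (E3 32->-8) — executes, giving 4.
  B5: a read changed (C12 32->4) — executes, giving 0.
  C1: a read changed (B5 -28->0; F1 -4->2) — executes, giving 0.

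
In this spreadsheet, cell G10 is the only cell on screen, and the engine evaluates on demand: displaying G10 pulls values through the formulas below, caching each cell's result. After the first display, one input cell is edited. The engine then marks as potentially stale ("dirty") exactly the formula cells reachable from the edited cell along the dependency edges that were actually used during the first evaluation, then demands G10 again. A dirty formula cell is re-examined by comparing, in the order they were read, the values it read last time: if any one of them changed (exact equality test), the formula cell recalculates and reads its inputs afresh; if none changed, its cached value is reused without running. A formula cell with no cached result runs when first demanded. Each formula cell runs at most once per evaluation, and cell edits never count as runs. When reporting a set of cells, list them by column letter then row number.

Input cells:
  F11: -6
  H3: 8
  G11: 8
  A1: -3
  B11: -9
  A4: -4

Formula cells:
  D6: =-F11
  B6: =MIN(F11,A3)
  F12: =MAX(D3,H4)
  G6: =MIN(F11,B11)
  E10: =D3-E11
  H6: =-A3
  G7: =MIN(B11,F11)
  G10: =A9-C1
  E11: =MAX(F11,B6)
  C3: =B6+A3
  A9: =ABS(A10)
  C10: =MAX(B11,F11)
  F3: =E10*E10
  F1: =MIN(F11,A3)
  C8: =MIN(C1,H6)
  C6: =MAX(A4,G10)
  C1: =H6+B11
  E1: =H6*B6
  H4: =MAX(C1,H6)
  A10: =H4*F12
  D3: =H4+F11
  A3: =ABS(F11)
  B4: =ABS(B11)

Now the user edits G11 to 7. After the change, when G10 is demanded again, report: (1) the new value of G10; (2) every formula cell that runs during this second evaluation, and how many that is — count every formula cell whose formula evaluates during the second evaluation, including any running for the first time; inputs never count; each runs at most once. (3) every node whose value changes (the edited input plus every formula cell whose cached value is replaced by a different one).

G10 now evaluates to 51.
Run set: none (0 run).
Changed values: G11.
The important point: nothing the output needs ever reads G11, so the edit is invisible to it.

Initial pass — values computed on the first demand:
  A3 = ABS(-6) = 6
  H6 = -(6) = -6
  C1 = -6 + -9 = -15
  H4 = MAX(-15, -6) = -6
  D3 = -6 + -6 = -12
  F12 = MAX(-12, -6) = -6
  A10 = -6 * -6 = 36
  A9 = ABS(36) = 36
  G10 = 36 - -15 = 51

Second demand — change propagation:
  no demanded computation ever read G11, so the edit dirties nothing and nothing runs.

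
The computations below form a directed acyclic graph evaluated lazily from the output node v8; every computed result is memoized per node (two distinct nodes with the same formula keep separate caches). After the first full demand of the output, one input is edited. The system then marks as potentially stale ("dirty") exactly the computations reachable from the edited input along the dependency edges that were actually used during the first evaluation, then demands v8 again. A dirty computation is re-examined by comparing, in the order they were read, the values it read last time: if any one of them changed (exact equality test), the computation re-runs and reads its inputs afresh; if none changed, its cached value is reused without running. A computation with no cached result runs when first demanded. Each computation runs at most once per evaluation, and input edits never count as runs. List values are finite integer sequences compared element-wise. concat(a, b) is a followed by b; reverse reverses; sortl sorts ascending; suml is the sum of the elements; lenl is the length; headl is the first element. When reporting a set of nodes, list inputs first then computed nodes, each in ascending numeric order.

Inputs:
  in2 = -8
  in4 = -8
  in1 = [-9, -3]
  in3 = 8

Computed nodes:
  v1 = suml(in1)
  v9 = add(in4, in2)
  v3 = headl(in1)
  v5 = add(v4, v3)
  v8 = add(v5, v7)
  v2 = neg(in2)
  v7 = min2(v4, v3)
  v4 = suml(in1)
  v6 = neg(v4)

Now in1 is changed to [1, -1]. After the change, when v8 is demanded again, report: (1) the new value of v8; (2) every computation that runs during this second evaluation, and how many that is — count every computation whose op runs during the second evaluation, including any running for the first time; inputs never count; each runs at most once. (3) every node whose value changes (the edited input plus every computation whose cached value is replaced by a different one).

Demanding v8 again yields 1.
5 computations run: v3, v4, v5, v7, v8.
The nodes whose values change: in1, v3, v4, v5, v7, v8.

First demand of the output computes:
  v3 = headl([-9, -3]) = -9
  v4 = suml([-9, -3]) = -12
  v5 = add(-12, -9) = -21
  v7 = min2(-12, -9) = -12
  v8 = add(-21, -12) = -33

After the edit, cleaning proceeds:
  v3: a read changed (in1 [-9, -3]->[1, -1]) — executes, giving 1.
  v4: a read changed (in1 [-9, -3]->[1, -1]) — executes, giving 0.
  v5: a read changed (v4 -12->0; v3 -9->1) — executes, giving 1.
  v7: a read changed (v4 -12->0; v3 -9->1) — executes, giving 0.
  v8: a read changed (v5 -21->1; v7 -12->0) — executes, giving 1.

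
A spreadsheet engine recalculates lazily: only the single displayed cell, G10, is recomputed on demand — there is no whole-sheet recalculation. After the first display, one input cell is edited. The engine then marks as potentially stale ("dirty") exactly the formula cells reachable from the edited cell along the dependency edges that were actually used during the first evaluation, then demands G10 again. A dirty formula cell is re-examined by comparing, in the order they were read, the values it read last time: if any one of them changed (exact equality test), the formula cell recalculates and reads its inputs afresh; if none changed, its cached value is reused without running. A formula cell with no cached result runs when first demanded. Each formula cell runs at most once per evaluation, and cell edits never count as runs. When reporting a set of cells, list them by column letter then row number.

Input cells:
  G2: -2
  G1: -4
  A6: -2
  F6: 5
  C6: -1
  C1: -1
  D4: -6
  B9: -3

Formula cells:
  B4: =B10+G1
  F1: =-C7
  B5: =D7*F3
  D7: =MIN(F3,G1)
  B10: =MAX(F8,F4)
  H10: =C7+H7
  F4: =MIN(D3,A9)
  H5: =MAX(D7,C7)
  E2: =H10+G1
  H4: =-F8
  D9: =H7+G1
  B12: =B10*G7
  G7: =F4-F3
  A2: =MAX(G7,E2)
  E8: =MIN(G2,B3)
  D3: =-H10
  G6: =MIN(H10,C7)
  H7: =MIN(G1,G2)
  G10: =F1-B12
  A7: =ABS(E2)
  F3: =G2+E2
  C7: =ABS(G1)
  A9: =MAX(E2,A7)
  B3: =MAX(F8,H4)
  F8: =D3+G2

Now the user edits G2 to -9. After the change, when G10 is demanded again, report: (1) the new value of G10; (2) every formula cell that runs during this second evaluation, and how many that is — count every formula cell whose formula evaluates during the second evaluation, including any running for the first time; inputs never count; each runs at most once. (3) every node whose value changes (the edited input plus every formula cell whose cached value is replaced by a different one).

New value of G10: -119.
Formula cells that run: A7, A9, B10, B12, D3, E2, F3, F4, F8, G7, G10, H7, H10 — 13 in total.
Values that change: A7, A9, B10, B12, D3, E2, F3, F4, F8, G2, G7, G10, H7, H10.

First evaluation (everything demanded from the output):
  C7 = ABS(-4) = 4
  F1 = -(4) = -4
  H7 = MIN(-4, -2) = -4
  H10 = 4 + -4 = 0
  D3 = -(0) = 0
  E2 = 0 + -4 = -4
  A7 = ABS(-4) = 4
  A9 = MAX(-4, 4) = 4
  F3 = -2 + -4 = -6
  F4 = MIN(0, 4) = 0
  F8 = 0 + -2 = -2
  B10 = MAX(-2, 0) = 0
  G7 = 0 - -6 = 6
  B12 = 0 * 6 = 0
  G10 = -4 - 0 = -4

Propagation after the edit:
  H7: runs — G2 -2->-9; result -9.
  H10: runs — H7 -4->-9; result -5.
  D3: runs — H10 0->-5; result 5.
  E2: runs — H10 0->-5; result -9.
  A7: runs — E2 -4->-9; result 9.
  A9: runs — E2 -4->-9; A7 4->9; result 9.
  F3: runs — G2 -2->-9; E2 -4->-9; result -18.
  F4: runs — D3 0->5; A9 4->9; result 5.
  F8: runs — D3 0->5; G2 -2->-9; result -4.
  B10: runs — F8 -2->-4; F4 0->5; result 5.
  G7: runs — F4 0->5; F3 -6->-18; result 23.
  B12: runs — B10 0->5; G7 6->23; result 115.
  G10: runs — B12 0->115; result -119.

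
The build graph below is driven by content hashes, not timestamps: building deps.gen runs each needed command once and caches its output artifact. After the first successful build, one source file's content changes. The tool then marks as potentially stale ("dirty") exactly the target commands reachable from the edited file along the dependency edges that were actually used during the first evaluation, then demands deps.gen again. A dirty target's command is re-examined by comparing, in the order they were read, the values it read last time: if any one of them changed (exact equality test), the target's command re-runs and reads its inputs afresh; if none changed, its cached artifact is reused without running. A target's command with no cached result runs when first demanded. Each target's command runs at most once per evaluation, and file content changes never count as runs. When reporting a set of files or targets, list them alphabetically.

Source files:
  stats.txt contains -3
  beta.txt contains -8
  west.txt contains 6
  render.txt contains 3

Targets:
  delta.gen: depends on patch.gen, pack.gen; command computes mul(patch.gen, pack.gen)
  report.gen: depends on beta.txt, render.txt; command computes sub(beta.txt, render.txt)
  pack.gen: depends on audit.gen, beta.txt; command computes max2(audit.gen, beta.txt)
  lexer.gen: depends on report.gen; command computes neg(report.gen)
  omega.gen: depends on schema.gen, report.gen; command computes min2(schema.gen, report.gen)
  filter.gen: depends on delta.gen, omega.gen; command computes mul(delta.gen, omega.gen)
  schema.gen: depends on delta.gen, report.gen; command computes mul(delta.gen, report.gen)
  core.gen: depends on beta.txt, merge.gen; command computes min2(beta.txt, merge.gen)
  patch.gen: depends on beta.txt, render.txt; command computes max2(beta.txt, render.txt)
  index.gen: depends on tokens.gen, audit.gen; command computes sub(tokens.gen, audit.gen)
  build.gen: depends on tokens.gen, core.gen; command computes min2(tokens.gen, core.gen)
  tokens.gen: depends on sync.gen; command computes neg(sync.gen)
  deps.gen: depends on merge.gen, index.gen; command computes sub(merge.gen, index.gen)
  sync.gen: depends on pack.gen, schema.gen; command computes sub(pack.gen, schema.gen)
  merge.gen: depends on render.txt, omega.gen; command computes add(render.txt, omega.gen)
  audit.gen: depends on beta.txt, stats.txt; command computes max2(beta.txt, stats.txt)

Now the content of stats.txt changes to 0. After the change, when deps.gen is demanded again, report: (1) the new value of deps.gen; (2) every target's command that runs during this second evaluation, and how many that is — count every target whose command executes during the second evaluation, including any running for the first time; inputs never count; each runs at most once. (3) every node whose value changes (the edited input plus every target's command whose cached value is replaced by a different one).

Initial pass — values computed on the first demand:
  audit.gen = max2(-8, -3) = -3
  pack.gen = max2(-3, -8) = -3
  patch.gen = max2(-8, 3) = 3
  delta.gen = mul(3, -3) = -9
  report.gen = sub(-8, 3) = -11
  schema.gen = mul(-9, -11) = 99
  omega.gen = min2(99, -11) = -11
  merge.gen = add(3, -11) = -8
  sync.gen = sub(-3, 99) = -102
  tokens.gen = neg(-102) = 102
  index.gen = sub(102, -3) = 105
  deps.gen = sub(-8, 105) = -113

Second demand — change propagation:
  audit.gen: re-runs because stats.txt -3->0; new result 0.
  pack.gen: re-runs because audit.gen -3->0; new result 0.
  delta.gen: re-runs because pack.gen -3->0; new result 0.
  schema.gen: re-runs because delta.gen -9->0; new result 0.
  omega.gen: re-runs because schema.gen 99->0; new result -11 (unchanged).
  merge.gen: re-examined; everything it read last time is the same (render.txt unchanged, omega.gen unchanged) — cache -8 kept, no run.
  sync.gen: re-runs because pack.gen -3->0; schema.gen 99->0; new result 0.
  tokens.gen: re-runs because sync.gen -102->0; new result 0.
  index.gen: re-runs because tokens.gen 102->0; audit.gen -3->0; new result 0.
  deps.gen: re-runs because index.gen 105->0; new result -8.

The important point: at merge.gen every value read last time is unchanged, so the dirty flag clears without a run.

deps.gen now evaluates to -8.
Run set: audit.gen, delta.gen, deps.gen, index.gen, omega.gen, pack.gen, schema.gen, sync.gen, tokens.gen (9 run).
Changed values: audit.gen, delta.gen, deps.gen, index.gen, pack.gen, schema.gen, stats.txt, sync.gen, tokens.gen.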